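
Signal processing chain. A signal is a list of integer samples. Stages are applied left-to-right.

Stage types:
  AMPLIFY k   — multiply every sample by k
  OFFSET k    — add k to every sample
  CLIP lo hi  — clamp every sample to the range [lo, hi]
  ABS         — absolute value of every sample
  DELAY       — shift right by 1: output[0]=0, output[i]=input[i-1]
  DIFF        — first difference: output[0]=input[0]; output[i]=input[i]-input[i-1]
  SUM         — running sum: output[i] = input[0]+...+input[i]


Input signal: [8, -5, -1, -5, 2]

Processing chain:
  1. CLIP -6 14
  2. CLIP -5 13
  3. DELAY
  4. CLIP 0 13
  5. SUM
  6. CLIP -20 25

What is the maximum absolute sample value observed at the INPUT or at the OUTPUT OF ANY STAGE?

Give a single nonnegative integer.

Answer: 8

Derivation:
Input: [8, -5, -1, -5, 2] (max |s|=8)
Stage 1 (CLIP -6 14): clip(8,-6,14)=8, clip(-5,-6,14)=-5, clip(-1,-6,14)=-1, clip(-5,-6,14)=-5, clip(2,-6,14)=2 -> [8, -5, -1, -5, 2] (max |s|=8)
Stage 2 (CLIP -5 13): clip(8,-5,13)=8, clip(-5,-5,13)=-5, clip(-1,-5,13)=-1, clip(-5,-5,13)=-5, clip(2,-5,13)=2 -> [8, -5, -1, -5, 2] (max |s|=8)
Stage 3 (DELAY): [0, 8, -5, -1, -5] = [0, 8, -5, -1, -5] -> [0, 8, -5, -1, -5] (max |s|=8)
Stage 4 (CLIP 0 13): clip(0,0,13)=0, clip(8,0,13)=8, clip(-5,0,13)=0, clip(-1,0,13)=0, clip(-5,0,13)=0 -> [0, 8, 0, 0, 0] (max |s|=8)
Stage 5 (SUM): sum[0..0]=0, sum[0..1]=8, sum[0..2]=8, sum[0..3]=8, sum[0..4]=8 -> [0, 8, 8, 8, 8] (max |s|=8)
Stage 6 (CLIP -20 25): clip(0,-20,25)=0, clip(8,-20,25)=8, clip(8,-20,25)=8, clip(8,-20,25)=8, clip(8,-20,25)=8 -> [0, 8, 8, 8, 8] (max |s|=8)
Overall max amplitude: 8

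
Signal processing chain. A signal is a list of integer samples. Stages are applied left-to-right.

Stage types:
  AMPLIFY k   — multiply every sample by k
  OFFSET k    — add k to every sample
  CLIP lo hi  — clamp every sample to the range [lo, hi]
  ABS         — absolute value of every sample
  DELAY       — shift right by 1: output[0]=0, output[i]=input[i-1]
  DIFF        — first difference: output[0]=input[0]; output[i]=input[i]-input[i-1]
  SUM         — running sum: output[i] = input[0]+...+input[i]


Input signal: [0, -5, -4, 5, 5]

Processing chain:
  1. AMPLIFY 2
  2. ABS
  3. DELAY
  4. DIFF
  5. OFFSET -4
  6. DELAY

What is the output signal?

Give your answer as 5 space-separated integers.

Answer: 0 -4 -4 6 -6

Derivation:
Input: [0, -5, -4, 5, 5]
Stage 1 (AMPLIFY 2): 0*2=0, -5*2=-10, -4*2=-8, 5*2=10, 5*2=10 -> [0, -10, -8, 10, 10]
Stage 2 (ABS): |0|=0, |-10|=10, |-8|=8, |10|=10, |10|=10 -> [0, 10, 8, 10, 10]
Stage 3 (DELAY): [0, 0, 10, 8, 10] = [0, 0, 10, 8, 10] -> [0, 0, 10, 8, 10]
Stage 4 (DIFF): s[0]=0, 0-0=0, 10-0=10, 8-10=-2, 10-8=2 -> [0, 0, 10, -2, 2]
Stage 5 (OFFSET -4): 0+-4=-4, 0+-4=-4, 10+-4=6, -2+-4=-6, 2+-4=-2 -> [-4, -4, 6, -6, -2]
Stage 6 (DELAY): [0, -4, -4, 6, -6] = [0, -4, -4, 6, -6] -> [0, -4, -4, 6, -6]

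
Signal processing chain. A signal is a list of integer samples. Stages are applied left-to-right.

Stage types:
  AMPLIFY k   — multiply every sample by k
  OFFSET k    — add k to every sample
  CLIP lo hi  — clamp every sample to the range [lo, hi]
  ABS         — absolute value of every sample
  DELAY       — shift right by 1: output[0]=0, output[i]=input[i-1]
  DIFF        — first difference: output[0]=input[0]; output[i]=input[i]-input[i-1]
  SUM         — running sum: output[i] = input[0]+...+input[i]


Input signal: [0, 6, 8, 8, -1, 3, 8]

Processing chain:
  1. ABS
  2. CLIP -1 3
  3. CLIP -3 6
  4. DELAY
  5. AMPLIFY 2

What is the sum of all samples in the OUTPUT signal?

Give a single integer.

Input: [0, 6, 8, 8, -1, 3, 8]
Stage 1 (ABS): |0|=0, |6|=6, |8|=8, |8|=8, |-1|=1, |3|=3, |8|=8 -> [0, 6, 8, 8, 1, 3, 8]
Stage 2 (CLIP -1 3): clip(0,-1,3)=0, clip(6,-1,3)=3, clip(8,-1,3)=3, clip(8,-1,3)=3, clip(1,-1,3)=1, clip(3,-1,3)=3, clip(8,-1,3)=3 -> [0, 3, 3, 3, 1, 3, 3]
Stage 3 (CLIP -3 6): clip(0,-3,6)=0, clip(3,-3,6)=3, clip(3,-3,6)=3, clip(3,-3,6)=3, clip(1,-3,6)=1, clip(3,-3,6)=3, clip(3,-3,6)=3 -> [0, 3, 3, 3, 1, 3, 3]
Stage 4 (DELAY): [0, 0, 3, 3, 3, 1, 3] = [0, 0, 3, 3, 3, 1, 3] -> [0, 0, 3, 3, 3, 1, 3]
Stage 5 (AMPLIFY 2): 0*2=0, 0*2=0, 3*2=6, 3*2=6, 3*2=6, 1*2=2, 3*2=6 -> [0, 0, 6, 6, 6, 2, 6]
Output sum: 26

Answer: 26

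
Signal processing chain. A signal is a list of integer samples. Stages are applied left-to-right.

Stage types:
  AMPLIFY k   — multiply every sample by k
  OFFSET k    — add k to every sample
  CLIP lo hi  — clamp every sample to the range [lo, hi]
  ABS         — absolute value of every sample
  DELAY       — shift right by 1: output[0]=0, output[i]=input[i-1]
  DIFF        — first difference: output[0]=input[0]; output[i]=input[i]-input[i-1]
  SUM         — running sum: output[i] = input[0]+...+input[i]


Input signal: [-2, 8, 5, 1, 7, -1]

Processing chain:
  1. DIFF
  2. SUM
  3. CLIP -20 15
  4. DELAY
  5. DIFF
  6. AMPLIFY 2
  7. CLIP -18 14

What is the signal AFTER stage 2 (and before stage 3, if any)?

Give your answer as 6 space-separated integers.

Input: [-2, 8, 5, 1, 7, -1]
Stage 1 (DIFF): s[0]=-2, 8--2=10, 5-8=-3, 1-5=-4, 7-1=6, -1-7=-8 -> [-2, 10, -3, -4, 6, -8]
Stage 2 (SUM): sum[0..0]=-2, sum[0..1]=8, sum[0..2]=5, sum[0..3]=1, sum[0..4]=7, sum[0..5]=-1 -> [-2, 8, 5, 1, 7, -1]

Answer: -2 8 5 1 7 -1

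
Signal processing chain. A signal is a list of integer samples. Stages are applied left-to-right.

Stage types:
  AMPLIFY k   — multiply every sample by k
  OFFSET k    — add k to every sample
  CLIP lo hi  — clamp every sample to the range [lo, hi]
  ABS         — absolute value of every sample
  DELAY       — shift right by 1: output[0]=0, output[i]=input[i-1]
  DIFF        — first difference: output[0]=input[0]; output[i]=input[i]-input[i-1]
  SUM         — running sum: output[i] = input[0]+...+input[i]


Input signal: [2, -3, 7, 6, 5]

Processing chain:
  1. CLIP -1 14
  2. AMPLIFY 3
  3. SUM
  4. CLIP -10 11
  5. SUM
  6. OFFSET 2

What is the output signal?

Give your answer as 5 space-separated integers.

Answer: 8 11 22 33 44

Derivation:
Input: [2, -3, 7, 6, 5]
Stage 1 (CLIP -1 14): clip(2,-1,14)=2, clip(-3,-1,14)=-1, clip(7,-1,14)=7, clip(6,-1,14)=6, clip(5,-1,14)=5 -> [2, -1, 7, 6, 5]
Stage 2 (AMPLIFY 3): 2*3=6, -1*3=-3, 7*3=21, 6*3=18, 5*3=15 -> [6, -3, 21, 18, 15]
Stage 3 (SUM): sum[0..0]=6, sum[0..1]=3, sum[0..2]=24, sum[0..3]=42, sum[0..4]=57 -> [6, 3, 24, 42, 57]
Stage 4 (CLIP -10 11): clip(6,-10,11)=6, clip(3,-10,11)=3, clip(24,-10,11)=11, clip(42,-10,11)=11, clip(57,-10,11)=11 -> [6, 3, 11, 11, 11]
Stage 5 (SUM): sum[0..0]=6, sum[0..1]=9, sum[0..2]=20, sum[0..3]=31, sum[0..4]=42 -> [6, 9, 20, 31, 42]
Stage 6 (OFFSET 2): 6+2=8, 9+2=11, 20+2=22, 31+2=33, 42+2=44 -> [8, 11, 22, 33, 44]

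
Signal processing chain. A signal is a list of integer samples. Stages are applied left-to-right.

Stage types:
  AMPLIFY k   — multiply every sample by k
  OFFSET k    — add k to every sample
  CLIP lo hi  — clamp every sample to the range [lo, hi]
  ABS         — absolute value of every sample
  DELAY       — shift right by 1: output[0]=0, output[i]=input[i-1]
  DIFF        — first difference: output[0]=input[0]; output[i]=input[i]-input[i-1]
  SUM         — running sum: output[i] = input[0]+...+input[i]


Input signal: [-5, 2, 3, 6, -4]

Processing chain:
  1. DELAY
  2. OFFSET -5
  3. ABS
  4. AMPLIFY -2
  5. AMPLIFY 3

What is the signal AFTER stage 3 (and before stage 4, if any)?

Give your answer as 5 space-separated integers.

Answer: 5 10 3 2 1

Derivation:
Input: [-5, 2, 3, 6, -4]
Stage 1 (DELAY): [0, -5, 2, 3, 6] = [0, -5, 2, 3, 6] -> [0, -5, 2, 3, 6]
Stage 2 (OFFSET -5): 0+-5=-5, -5+-5=-10, 2+-5=-3, 3+-5=-2, 6+-5=1 -> [-5, -10, -3, -2, 1]
Stage 3 (ABS): |-5|=5, |-10|=10, |-3|=3, |-2|=2, |1|=1 -> [5, 10, 3, 2, 1]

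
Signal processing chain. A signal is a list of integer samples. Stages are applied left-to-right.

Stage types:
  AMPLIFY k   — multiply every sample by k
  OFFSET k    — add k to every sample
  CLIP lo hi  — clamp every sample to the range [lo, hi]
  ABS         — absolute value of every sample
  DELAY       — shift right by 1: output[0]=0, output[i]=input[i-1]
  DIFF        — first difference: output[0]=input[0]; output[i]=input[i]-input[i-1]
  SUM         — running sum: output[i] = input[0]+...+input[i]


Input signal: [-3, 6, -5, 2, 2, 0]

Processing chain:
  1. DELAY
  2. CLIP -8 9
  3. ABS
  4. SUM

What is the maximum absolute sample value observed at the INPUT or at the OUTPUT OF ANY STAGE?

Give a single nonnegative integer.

Answer: 18

Derivation:
Input: [-3, 6, -5, 2, 2, 0] (max |s|=6)
Stage 1 (DELAY): [0, -3, 6, -5, 2, 2] = [0, -3, 6, -5, 2, 2] -> [0, -3, 6, -5, 2, 2] (max |s|=6)
Stage 2 (CLIP -8 9): clip(0,-8,9)=0, clip(-3,-8,9)=-3, clip(6,-8,9)=6, clip(-5,-8,9)=-5, clip(2,-8,9)=2, clip(2,-8,9)=2 -> [0, -3, 6, -5, 2, 2] (max |s|=6)
Stage 3 (ABS): |0|=0, |-3|=3, |6|=6, |-5|=5, |2|=2, |2|=2 -> [0, 3, 6, 5, 2, 2] (max |s|=6)
Stage 4 (SUM): sum[0..0]=0, sum[0..1]=3, sum[0..2]=9, sum[0..3]=14, sum[0..4]=16, sum[0..5]=18 -> [0, 3, 9, 14, 16, 18] (max |s|=18)
Overall max amplitude: 18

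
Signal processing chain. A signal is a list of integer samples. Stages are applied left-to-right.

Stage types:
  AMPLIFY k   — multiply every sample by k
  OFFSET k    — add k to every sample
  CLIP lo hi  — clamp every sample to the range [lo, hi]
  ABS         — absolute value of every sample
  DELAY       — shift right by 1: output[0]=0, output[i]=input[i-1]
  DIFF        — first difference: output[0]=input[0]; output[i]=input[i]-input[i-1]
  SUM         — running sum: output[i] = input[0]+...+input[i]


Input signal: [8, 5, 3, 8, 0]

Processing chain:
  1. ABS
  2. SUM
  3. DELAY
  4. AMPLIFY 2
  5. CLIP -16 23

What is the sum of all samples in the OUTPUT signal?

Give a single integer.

Answer: 85

Derivation:
Input: [8, 5, 3, 8, 0]
Stage 1 (ABS): |8|=8, |5|=5, |3|=3, |8|=8, |0|=0 -> [8, 5, 3, 8, 0]
Stage 2 (SUM): sum[0..0]=8, sum[0..1]=13, sum[0..2]=16, sum[0..3]=24, sum[0..4]=24 -> [8, 13, 16, 24, 24]
Stage 3 (DELAY): [0, 8, 13, 16, 24] = [0, 8, 13, 16, 24] -> [0, 8, 13, 16, 24]
Stage 4 (AMPLIFY 2): 0*2=0, 8*2=16, 13*2=26, 16*2=32, 24*2=48 -> [0, 16, 26, 32, 48]
Stage 5 (CLIP -16 23): clip(0,-16,23)=0, clip(16,-16,23)=16, clip(26,-16,23)=23, clip(32,-16,23)=23, clip(48,-16,23)=23 -> [0, 16, 23, 23, 23]
Output sum: 85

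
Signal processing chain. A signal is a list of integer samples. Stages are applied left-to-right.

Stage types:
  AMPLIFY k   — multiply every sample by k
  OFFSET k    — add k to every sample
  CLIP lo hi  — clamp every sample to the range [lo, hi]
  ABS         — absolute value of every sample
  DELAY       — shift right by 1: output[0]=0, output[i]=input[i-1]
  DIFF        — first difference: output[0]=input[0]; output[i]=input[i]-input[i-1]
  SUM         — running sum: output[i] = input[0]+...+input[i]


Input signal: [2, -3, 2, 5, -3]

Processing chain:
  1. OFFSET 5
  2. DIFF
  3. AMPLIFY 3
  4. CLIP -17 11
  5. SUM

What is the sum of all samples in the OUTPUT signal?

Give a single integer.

Input: [2, -3, 2, 5, -3]
Stage 1 (OFFSET 5): 2+5=7, -3+5=2, 2+5=7, 5+5=10, -3+5=2 -> [7, 2, 7, 10, 2]
Stage 2 (DIFF): s[0]=7, 2-7=-5, 7-2=5, 10-7=3, 2-10=-8 -> [7, -5, 5, 3, -8]
Stage 3 (AMPLIFY 3): 7*3=21, -5*3=-15, 5*3=15, 3*3=9, -8*3=-24 -> [21, -15, 15, 9, -24]
Stage 4 (CLIP -17 11): clip(21,-17,11)=11, clip(-15,-17,11)=-15, clip(15,-17,11)=11, clip(9,-17,11)=9, clip(-24,-17,11)=-17 -> [11, -15, 11, 9, -17]
Stage 5 (SUM): sum[0..0]=11, sum[0..1]=-4, sum[0..2]=7, sum[0..3]=16, sum[0..4]=-1 -> [11, -4, 7, 16, -1]
Output sum: 29

Answer: 29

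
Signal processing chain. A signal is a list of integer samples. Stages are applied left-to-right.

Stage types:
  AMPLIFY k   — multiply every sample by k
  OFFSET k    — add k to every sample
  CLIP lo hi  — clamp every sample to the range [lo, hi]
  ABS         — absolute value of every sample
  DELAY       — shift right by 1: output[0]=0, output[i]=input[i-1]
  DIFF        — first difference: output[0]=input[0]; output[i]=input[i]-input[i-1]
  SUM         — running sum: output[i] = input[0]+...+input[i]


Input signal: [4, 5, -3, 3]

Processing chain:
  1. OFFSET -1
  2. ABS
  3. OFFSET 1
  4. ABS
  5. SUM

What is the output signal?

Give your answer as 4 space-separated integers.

Input: [4, 5, -3, 3]
Stage 1 (OFFSET -1): 4+-1=3, 5+-1=4, -3+-1=-4, 3+-1=2 -> [3, 4, -4, 2]
Stage 2 (ABS): |3|=3, |4|=4, |-4|=4, |2|=2 -> [3, 4, 4, 2]
Stage 3 (OFFSET 1): 3+1=4, 4+1=5, 4+1=5, 2+1=3 -> [4, 5, 5, 3]
Stage 4 (ABS): |4|=4, |5|=5, |5|=5, |3|=3 -> [4, 5, 5, 3]
Stage 5 (SUM): sum[0..0]=4, sum[0..1]=9, sum[0..2]=14, sum[0..3]=17 -> [4, 9, 14, 17]

Answer: 4 9 14 17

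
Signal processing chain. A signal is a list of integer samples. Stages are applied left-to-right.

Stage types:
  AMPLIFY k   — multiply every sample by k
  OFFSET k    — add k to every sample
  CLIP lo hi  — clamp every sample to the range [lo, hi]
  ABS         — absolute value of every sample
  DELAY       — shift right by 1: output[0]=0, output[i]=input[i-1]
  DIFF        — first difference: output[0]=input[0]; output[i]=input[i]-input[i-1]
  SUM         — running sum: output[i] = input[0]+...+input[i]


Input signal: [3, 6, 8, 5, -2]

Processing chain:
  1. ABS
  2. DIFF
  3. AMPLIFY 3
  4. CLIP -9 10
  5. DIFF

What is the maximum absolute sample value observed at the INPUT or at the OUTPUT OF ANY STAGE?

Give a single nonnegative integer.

Input: [3, 6, 8, 5, -2] (max |s|=8)
Stage 1 (ABS): |3|=3, |6|=6, |8|=8, |5|=5, |-2|=2 -> [3, 6, 8, 5, 2] (max |s|=8)
Stage 2 (DIFF): s[0]=3, 6-3=3, 8-6=2, 5-8=-3, 2-5=-3 -> [3, 3, 2, -3, -3] (max |s|=3)
Stage 3 (AMPLIFY 3): 3*3=9, 3*3=9, 2*3=6, -3*3=-9, -3*3=-9 -> [9, 9, 6, -9, -9] (max |s|=9)
Stage 4 (CLIP -9 10): clip(9,-9,10)=9, clip(9,-9,10)=9, clip(6,-9,10)=6, clip(-9,-9,10)=-9, clip(-9,-9,10)=-9 -> [9, 9, 6, -9, -9] (max |s|=9)
Stage 5 (DIFF): s[0]=9, 9-9=0, 6-9=-3, -9-6=-15, -9--9=0 -> [9, 0, -3, -15, 0] (max |s|=15)
Overall max amplitude: 15

Answer: 15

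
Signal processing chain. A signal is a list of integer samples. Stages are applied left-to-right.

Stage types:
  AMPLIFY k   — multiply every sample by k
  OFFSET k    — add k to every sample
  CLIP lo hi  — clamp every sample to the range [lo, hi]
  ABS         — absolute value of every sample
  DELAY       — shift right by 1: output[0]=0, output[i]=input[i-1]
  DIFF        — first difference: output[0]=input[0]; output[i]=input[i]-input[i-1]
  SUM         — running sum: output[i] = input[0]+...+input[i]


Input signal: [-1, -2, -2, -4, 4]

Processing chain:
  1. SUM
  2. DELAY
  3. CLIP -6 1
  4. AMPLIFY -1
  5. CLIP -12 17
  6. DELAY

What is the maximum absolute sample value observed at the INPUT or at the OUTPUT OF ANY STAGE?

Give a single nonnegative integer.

Answer: 9

Derivation:
Input: [-1, -2, -2, -4, 4] (max |s|=4)
Stage 1 (SUM): sum[0..0]=-1, sum[0..1]=-3, sum[0..2]=-5, sum[0..3]=-9, sum[0..4]=-5 -> [-1, -3, -5, -9, -5] (max |s|=9)
Stage 2 (DELAY): [0, -1, -3, -5, -9] = [0, -1, -3, -5, -9] -> [0, -1, -3, -5, -9] (max |s|=9)
Stage 3 (CLIP -6 1): clip(0,-6,1)=0, clip(-1,-6,1)=-1, clip(-3,-6,1)=-3, clip(-5,-6,1)=-5, clip(-9,-6,1)=-6 -> [0, -1, -3, -5, -6] (max |s|=6)
Stage 4 (AMPLIFY -1): 0*-1=0, -1*-1=1, -3*-1=3, -5*-1=5, -6*-1=6 -> [0, 1, 3, 5, 6] (max |s|=6)
Stage 5 (CLIP -12 17): clip(0,-12,17)=0, clip(1,-12,17)=1, clip(3,-12,17)=3, clip(5,-12,17)=5, clip(6,-12,17)=6 -> [0, 1, 3, 5, 6] (max |s|=6)
Stage 6 (DELAY): [0, 0, 1, 3, 5] = [0, 0, 1, 3, 5] -> [0, 0, 1, 3, 5] (max |s|=5)
Overall max amplitude: 9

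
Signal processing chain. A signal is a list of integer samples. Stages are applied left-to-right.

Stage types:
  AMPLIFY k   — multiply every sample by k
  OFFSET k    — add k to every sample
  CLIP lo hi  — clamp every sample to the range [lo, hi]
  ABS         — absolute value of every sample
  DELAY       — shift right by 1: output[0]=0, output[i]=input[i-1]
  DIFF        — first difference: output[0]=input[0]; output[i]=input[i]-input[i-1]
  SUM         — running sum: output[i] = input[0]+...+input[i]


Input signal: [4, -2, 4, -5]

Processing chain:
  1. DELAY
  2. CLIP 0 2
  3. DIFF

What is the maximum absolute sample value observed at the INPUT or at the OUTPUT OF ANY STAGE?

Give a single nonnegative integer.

Answer: 5

Derivation:
Input: [4, -2, 4, -5] (max |s|=5)
Stage 1 (DELAY): [0, 4, -2, 4] = [0, 4, -2, 4] -> [0, 4, -2, 4] (max |s|=4)
Stage 2 (CLIP 0 2): clip(0,0,2)=0, clip(4,0,2)=2, clip(-2,0,2)=0, clip(4,0,2)=2 -> [0, 2, 0, 2] (max |s|=2)
Stage 3 (DIFF): s[0]=0, 2-0=2, 0-2=-2, 2-0=2 -> [0, 2, -2, 2] (max |s|=2)
Overall max amplitude: 5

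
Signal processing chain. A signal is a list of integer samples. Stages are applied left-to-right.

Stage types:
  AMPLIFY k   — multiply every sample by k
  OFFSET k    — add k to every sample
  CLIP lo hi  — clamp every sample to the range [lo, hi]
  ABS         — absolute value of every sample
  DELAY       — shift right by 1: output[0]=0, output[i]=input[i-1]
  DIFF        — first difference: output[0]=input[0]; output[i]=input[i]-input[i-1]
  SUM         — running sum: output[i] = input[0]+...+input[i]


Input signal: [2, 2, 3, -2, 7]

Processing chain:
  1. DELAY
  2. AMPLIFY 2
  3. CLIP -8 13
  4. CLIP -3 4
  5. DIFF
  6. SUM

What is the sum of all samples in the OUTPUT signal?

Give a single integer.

Input: [2, 2, 3, -2, 7]
Stage 1 (DELAY): [0, 2, 2, 3, -2] = [0, 2, 2, 3, -2] -> [0, 2, 2, 3, -2]
Stage 2 (AMPLIFY 2): 0*2=0, 2*2=4, 2*2=4, 3*2=6, -2*2=-4 -> [0, 4, 4, 6, -4]
Stage 3 (CLIP -8 13): clip(0,-8,13)=0, clip(4,-8,13)=4, clip(4,-8,13)=4, clip(6,-8,13)=6, clip(-4,-8,13)=-4 -> [0, 4, 4, 6, -4]
Stage 4 (CLIP -3 4): clip(0,-3,4)=0, clip(4,-3,4)=4, clip(4,-3,4)=4, clip(6,-3,4)=4, clip(-4,-3,4)=-3 -> [0, 4, 4, 4, -3]
Stage 5 (DIFF): s[0]=0, 4-0=4, 4-4=0, 4-4=0, -3-4=-7 -> [0, 4, 0, 0, -7]
Stage 6 (SUM): sum[0..0]=0, sum[0..1]=4, sum[0..2]=4, sum[0..3]=4, sum[0..4]=-3 -> [0, 4, 4, 4, -3]
Output sum: 9

Answer: 9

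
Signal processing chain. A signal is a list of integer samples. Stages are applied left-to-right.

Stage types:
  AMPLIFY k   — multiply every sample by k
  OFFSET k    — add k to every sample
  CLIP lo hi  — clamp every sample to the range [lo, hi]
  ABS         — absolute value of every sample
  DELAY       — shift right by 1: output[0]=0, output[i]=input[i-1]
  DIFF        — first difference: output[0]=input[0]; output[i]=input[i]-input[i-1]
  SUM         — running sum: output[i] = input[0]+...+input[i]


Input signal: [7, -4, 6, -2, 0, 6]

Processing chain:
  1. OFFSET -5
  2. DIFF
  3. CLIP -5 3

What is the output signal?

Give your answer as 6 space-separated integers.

Answer: 2 -5 3 -5 2 3

Derivation:
Input: [7, -4, 6, -2, 0, 6]
Stage 1 (OFFSET -5): 7+-5=2, -4+-5=-9, 6+-5=1, -2+-5=-7, 0+-5=-5, 6+-5=1 -> [2, -9, 1, -7, -5, 1]
Stage 2 (DIFF): s[0]=2, -9-2=-11, 1--9=10, -7-1=-8, -5--7=2, 1--5=6 -> [2, -11, 10, -8, 2, 6]
Stage 3 (CLIP -5 3): clip(2,-5,3)=2, clip(-11,-5,3)=-5, clip(10,-5,3)=3, clip(-8,-5,3)=-5, clip(2,-5,3)=2, clip(6,-5,3)=3 -> [2, -5, 3, -5, 2, 3]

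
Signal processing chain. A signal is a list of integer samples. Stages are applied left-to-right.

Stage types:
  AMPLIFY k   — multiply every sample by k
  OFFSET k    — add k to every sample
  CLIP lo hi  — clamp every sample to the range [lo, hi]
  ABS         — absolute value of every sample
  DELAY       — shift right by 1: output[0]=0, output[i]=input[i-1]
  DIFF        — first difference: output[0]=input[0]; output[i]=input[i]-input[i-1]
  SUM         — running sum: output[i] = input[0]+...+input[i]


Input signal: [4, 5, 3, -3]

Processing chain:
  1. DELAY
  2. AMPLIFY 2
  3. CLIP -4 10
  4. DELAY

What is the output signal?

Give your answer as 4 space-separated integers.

Input: [4, 5, 3, -3]
Stage 1 (DELAY): [0, 4, 5, 3] = [0, 4, 5, 3] -> [0, 4, 5, 3]
Stage 2 (AMPLIFY 2): 0*2=0, 4*2=8, 5*2=10, 3*2=6 -> [0, 8, 10, 6]
Stage 3 (CLIP -4 10): clip(0,-4,10)=0, clip(8,-4,10)=8, clip(10,-4,10)=10, clip(6,-4,10)=6 -> [0, 8, 10, 6]
Stage 4 (DELAY): [0, 0, 8, 10] = [0, 0, 8, 10] -> [0, 0, 8, 10]

Answer: 0 0 8 10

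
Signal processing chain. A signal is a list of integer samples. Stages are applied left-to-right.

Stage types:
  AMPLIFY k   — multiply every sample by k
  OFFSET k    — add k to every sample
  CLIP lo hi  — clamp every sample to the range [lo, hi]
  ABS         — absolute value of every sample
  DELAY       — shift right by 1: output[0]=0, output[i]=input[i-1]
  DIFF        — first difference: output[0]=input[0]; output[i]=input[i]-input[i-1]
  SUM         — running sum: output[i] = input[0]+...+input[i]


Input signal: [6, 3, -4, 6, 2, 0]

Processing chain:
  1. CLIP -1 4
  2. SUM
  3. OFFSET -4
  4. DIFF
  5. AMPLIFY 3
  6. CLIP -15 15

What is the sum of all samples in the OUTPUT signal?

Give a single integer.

Input: [6, 3, -4, 6, 2, 0]
Stage 1 (CLIP -1 4): clip(6,-1,4)=4, clip(3,-1,4)=3, clip(-4,-1,4)=-1, clip(6,-1,4)=4, clip(2,-1,4)=2, clip(0,-1,4)=0 -> [4, 3, -1, 4, 2, 0]
Stage 2 (SUM): sum[0..0]=4, sum[0..1]=7, sum[0..2]=6, sum[0..3]=10, sum[0..4]=12, sum[0..5]=12 -> [4, 7, 6, 10, 12, 12]
Stage 3 (OFFSET -4): 4+-4=0, 7+-4=3, 6+-4=2, 10+-4=6, 12+-4=8, 12+-4=8 -> [0, 3, 2, 6, 8, 8]
Stage 4 (DIFF): s[0]=0, 3-0=3, 2-3=-1, 6-2=4, 8-6=2, 8-8=0 -> [0, 3, -1, 4, 2, 0]
Stage 5 (AMPLIFY 3): 0*3=0, 3*3=9, -1*3=-3, 4*3=12, 2*3=6, 0*3=0 -> [0, 9, -3, 12, 6, 0]
Stage 6 (CLIP -15 15): clip(0,-15,15)=0, clip(9,-15,15)=9, clip(-3,-15,15)=-3, clip(12,-15,15)=12, clip(6,-15,15)=6, clip(0,-15,15)=0 -> [0, 9, -3, 12, 6, 0]
Output sum: 24

Answer: 24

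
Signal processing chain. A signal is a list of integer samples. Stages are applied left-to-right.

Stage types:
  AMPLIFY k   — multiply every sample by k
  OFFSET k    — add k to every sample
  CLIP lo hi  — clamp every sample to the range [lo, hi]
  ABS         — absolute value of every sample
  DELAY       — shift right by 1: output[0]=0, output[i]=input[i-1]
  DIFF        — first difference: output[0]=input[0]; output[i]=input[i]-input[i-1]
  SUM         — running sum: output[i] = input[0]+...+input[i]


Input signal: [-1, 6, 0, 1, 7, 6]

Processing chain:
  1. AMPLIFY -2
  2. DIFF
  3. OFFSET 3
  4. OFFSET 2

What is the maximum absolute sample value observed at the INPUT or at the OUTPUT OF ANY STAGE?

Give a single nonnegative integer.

Input: [-1, 6, 0, 1, 7, 6] (max |s|=7)
Stage 1 (AMPLIFY -2): -1*-2=2, 6*-2=-12, 0*-2=0, 1*-2=-2, 7*-2=-14, 6*-2=-12 -> [2, -12, 0, -2, -14, -12] (max |s|=14)
Stage 2 (DIFF): s[0]=2, -12-2=-14, 0--12=12, -2-0=-2, -14--2=-12, -12--14=2 -> [2, -14, 12, -2, -12, 2] (max |s|=14)
Stage 3 (OFFSET 3): 2+3=5, -14+3=-11, 12+3=15, -2+3=1, -12+3=-9, 2+3=5 -> [5, -11, 15, 1, -9, 5] (max |s|=15)
Stage 4 (OFFSET 2): 5+2=7, -11+2=-9, 15+2=17, 1+2=3, -9+2=-7, 5+2=7 -> [7, -9, 17, 3, -7, 7] (max |s|=17)
Overall max amplitude: 17

Answer: 17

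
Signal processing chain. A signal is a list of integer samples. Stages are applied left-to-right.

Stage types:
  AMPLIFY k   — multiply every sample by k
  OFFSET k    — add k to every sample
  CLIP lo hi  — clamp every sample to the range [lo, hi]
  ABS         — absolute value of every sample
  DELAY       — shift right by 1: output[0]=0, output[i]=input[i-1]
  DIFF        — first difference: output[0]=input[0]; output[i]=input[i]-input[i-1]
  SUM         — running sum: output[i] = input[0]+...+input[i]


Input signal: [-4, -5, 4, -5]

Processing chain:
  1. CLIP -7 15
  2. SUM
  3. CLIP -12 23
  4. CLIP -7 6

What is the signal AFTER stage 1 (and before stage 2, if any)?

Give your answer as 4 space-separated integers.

Answer: -4 -5 4 -5

Derivation:
Input: [-4, -5, 4, -5]
Stage 1 (CLIP -7 15): clip(-4,-7,15)=-4, clip(-5,-7,15)=-5, clip(4,-7,15)=4, clip(-5,-7,15)=-5 -> [-4, -5, 4, -5]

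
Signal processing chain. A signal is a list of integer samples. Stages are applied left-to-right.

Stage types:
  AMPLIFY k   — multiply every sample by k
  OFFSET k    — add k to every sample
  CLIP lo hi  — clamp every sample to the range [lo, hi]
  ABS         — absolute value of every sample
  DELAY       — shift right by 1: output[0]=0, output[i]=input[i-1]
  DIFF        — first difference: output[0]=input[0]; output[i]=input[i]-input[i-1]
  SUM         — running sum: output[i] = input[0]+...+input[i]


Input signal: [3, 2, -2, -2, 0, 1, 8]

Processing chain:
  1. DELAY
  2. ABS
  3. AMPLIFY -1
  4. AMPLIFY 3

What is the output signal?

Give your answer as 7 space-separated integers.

Input: [3, 2, -2, -2, 0, 1, 8]
Stage 1 (DELAY): [0, 3, 2, -2, -2, 0, 1] = [0, 3, 2, -2, -2, 0, 1] -> [0, 3, 2, -2, -2, 0, 1]
Stage 2 (ABS): |0|=0, |3|=3, |2|=2, |-2|=2, |-2|=2, |0|=0, |1|=1 -> [0, 3, 2, 2, 2, 0, 1]
Stage 3 (AMPLIFY -1): 0*-1=0, 3*-1=-3, 2*-1=-2, 2*-1=-2, 2*-1=-2, 0*-1=0, 1*-1=-1 -> [0, -3, -2, -2, -2, 0, -1]
Stage 4 (AMPLIFY 3): 0*3=0, -3*3=-9, -2*3=-6, -2*3=-6, -2*3=-6, 0*3=0, -1*3=-3 -> [0, -9, -6, -6, -6, 0, -3]

Answer: 0 -9 -6 -6 -6 0 -3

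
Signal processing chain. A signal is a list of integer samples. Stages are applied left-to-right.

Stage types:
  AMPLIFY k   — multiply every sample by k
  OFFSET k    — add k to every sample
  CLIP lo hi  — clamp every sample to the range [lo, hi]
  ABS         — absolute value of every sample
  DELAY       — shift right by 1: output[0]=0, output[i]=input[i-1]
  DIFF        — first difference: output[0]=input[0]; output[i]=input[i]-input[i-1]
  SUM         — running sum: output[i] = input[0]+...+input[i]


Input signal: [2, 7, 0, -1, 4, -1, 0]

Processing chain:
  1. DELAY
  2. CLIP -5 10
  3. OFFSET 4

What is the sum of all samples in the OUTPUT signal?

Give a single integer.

Input: [2, 7, 0, -1, 4, -1, 0]
Stage 1 (DELAY): [0, 2, 7, 0, -1, 4, -1] = [0, 2, 7, 0, -1, 4, -1] -> [0, 2, 7, 0, -1, 4, -1]
Stage 2 (CLIP -5 10): clip(0,-5,10)=0, clip(2,-5,10)=2, clip(7,-5,10)=7, clip(0,-5,10)=0, clip(-1,-5,10)=-1, clip(4,-5,10)=4, clip(-1,-5,10)=-1 -> [0, 2, 7, 0, -1, 4, -1]
Stage 3 (OFFSET 4): 0+4=4, 2+4=6, 7+4=11, 0+4=4, -1+4=3, 4+4=8, -1+4=3 -> [4, 6, 11, 4, 3, 8, 3]
Output sum: 39

Answer: 39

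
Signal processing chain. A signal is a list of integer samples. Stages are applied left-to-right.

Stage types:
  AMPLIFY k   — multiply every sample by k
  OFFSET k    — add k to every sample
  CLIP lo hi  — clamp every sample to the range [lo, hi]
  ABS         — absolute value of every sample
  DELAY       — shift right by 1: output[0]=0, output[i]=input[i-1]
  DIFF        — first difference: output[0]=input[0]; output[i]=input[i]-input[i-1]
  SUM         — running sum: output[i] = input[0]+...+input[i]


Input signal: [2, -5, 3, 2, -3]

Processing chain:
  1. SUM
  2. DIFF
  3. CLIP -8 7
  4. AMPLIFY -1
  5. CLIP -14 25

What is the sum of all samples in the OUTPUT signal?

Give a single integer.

Input: [2, -5, 3, 2, -3]
Stage 1 (SUM): sum[0..0]=2, sum[0..1]=-3, sum[0..2]=0, sum[0..3]=2, sum[0..4]=-1 -> [2, -3, 0, 2, -1]
Stage 2 (DIFF): s[0]=2, -3-2=-5, 0--3=3, 2-0=2, -1-2=-3 -> [2, -5, 3, 2, -3]
Stage 3 (CLIP -8 7): clip(2,-8,7)=2, clip(-5,-8,7)=-5, clip(3,-8,7)=3, clip(2,-8,7)=2, clip(-3,-8,7)=-3 -> [2, -5, 3, 2, -3]
Stage 4 (AMPLIFY -1): 2*-1=-2, -5*-1=5, 3*-1=-3, 2*-1=-2, -3*-1=3 -> [-2, 5, -3, -2, 3]
Stage 5 (CLIP -14 25): clip(-2,-14,25)=-2, clip(5,-14,25)=5, clip(-3,-14,25)=-3, clip(-2,-14,25)=-2, clip(3,-14,25)=3 -> [-2, 5, -3, -2, 3]
Output sum: 1

Answer: 1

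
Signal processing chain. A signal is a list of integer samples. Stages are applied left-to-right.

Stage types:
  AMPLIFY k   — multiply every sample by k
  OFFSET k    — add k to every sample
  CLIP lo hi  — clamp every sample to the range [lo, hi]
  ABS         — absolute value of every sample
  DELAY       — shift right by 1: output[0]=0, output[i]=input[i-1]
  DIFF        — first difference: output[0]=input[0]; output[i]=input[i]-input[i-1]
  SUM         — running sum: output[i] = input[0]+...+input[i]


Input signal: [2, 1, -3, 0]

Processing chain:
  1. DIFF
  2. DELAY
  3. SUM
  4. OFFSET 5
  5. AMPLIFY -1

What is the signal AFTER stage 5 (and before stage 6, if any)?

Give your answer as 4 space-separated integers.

Answer: -5 -7 -6 -2

Derivation:
Input: [2, 1, -3, 0]
Stage 1 (DIFF): s[0]=2, 1-2=-1, -3-1=-4, 0--3=3 -> [2, -1, -4, 3]
Stage 2 (DELAY): [0, 2, -1, -4] = [0, 2, -1, -4] -> [0, 2, -1, -4]
Stage 3 (SUM): sum[0..0]=0, sum[0..1]=2, sum[0..2]=1, sum[0..3]=-3 -> [0, 2, 1, -3]
Stage 4 (OFFSET 5): 0+5=5, 2+5=7, 1+5=6, -3+5=2 -> [5, 7, 6, 2]
Stage 5 (AMPLIFY -1): 5*-1=-5, 7*-1=-7, 6*-1=-6, 2*-1=-2 -> [-5, -7, -6, -2]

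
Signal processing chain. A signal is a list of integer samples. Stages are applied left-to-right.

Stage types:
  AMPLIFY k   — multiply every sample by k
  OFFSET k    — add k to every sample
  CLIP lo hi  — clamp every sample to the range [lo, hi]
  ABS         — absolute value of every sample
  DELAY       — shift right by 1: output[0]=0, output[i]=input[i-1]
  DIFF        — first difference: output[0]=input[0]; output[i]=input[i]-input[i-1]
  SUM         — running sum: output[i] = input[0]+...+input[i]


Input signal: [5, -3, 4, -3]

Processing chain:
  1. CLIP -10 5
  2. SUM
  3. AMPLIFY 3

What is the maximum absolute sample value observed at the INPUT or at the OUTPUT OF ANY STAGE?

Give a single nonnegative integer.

Answer: 18

Derivation:
Input: [5, -3, 4, -3] (max |s|=5)
Stage 1 (CLIP -10 5): clip(5,-10,5)=5, clip(-3,-10,5)=-3, clip(4,-10,5)=4, clip(-3,-10,5)=-3 -> [5, -3, 4, -3] (max |s|=5)
Stage 2 (SUM): sum[0..0]=5, sum[0..1]=2, sum[0..2]=6, sum[0..3]=3 -> [5, 2, 6, 3] (max |s|=6)
Stage 3 (AMPLIFY 3): 5*3=15, 2*3=6, 6*3=18, 3*3=9 -> [15, 6, 18, 9] (max |s|=18)
Overall max amplitude: 18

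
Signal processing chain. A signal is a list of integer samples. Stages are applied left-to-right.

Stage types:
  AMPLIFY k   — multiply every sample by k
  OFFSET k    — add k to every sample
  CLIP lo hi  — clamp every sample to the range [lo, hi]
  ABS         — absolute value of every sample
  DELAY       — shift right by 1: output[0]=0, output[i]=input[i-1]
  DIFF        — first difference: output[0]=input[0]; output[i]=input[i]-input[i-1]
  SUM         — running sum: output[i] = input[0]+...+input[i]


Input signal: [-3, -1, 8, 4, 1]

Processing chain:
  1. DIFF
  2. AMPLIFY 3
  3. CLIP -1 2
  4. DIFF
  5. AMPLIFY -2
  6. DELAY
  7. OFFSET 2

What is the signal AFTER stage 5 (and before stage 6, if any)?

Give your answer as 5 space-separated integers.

Input: [-3, -1, 8, 4, 1]
Stage 1 (DIFF): s[0]=-3, -1--3=2, 8--1=9, 4-8=-4, 1-4=-3 -> [-3, 2, 9, -4, -3]
Stage 2 (AMPLIFY 3): -3*3=-9, 2*3=6, 9*3=27, -4*3=-12, -3*3=-9 -> [-9, 6, 27, -12, -9]
Stage 3 (CLIP -1 2): clip(-9,-1,2)=-1, clip(6,-1,2)=2, clip(27,-1,2)=2, clip(-12,-1,2)=-1, clip(-9,-1,2)=-1 -> [-1, 2, 2, -1, -1]
Stage 4 (DIFF): s[0]=-1, 2--1=3, 2-2=0, -1-2=-3, -1--1=0 -> [-1, 3, 0, -3, 0]
Stage 5 (AMPLIFY -2): -1*-2=2, 3*-2=-6, 0*-2=0, -3*-2=6, 0*-2=0 -> [2, -6, 0, 6, 0]

Answer: 2 -6 0 6 0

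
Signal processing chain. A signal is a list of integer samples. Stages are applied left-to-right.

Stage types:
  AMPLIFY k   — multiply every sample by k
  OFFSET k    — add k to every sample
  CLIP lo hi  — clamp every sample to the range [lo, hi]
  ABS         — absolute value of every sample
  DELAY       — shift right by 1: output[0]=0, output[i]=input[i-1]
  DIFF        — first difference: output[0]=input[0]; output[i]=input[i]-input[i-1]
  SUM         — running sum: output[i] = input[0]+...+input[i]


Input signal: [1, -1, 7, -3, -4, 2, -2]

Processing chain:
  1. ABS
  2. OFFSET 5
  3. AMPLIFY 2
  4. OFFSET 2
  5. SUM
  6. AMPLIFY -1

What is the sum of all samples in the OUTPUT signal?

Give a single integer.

Input: [1, -1, 7, -3, -4, 2, -2]
Stage 1 (ABS): |1|=1, |-1|=1, |7|=7, |-3|=3, |-4|=4, |2|=2, |-2|=2 -> [1, 1, 7, 3, 4, 2, 2]
Stage 2 (OFFSET 5): 1+5=6, 1+5=6, 7+5=12, 3+5=8, 4+5=9, 2+5=7, 2+5=7 -> [6, 6, 12, 8, 9, 7, 7]
Stage 3 (AMPLIFY 2): 6*2=12, 6*2=12, 12*2=24, 8*2=16, 9*2=18, 7*2=14, 7*2=14 -> [12, 12, 24, 16, 18, 14, 14]
Stage 4 (OFFSET 2): 12+2=14, 12+2=14, 24+2=26, 16+2=18, 18+2=20, 14+2=16, 14+2=16 -> [14, 14, 26, 18, 20, 16, 16]
Stage 5 (SUM): sum[0..0]=14, sum[0..1]=28, sum[0..2]=54, sum[0..3]=72, sum[0..4]=92, sum[0..5]=108, sum[0..6]=124 -> [14, 28, 54, 72, 92, 108, 124]
Stage 6 (AMPLIFY -1): 14*-1=-14, 28*-1=-28, 54*-1=-54, 72*-1=-72, 92*-1=-92, 108*-1=-108, 124*-1=-124 -> [-14, -28, -54, -72, -92, -108, -124]
Output sum: -492

Answer: -492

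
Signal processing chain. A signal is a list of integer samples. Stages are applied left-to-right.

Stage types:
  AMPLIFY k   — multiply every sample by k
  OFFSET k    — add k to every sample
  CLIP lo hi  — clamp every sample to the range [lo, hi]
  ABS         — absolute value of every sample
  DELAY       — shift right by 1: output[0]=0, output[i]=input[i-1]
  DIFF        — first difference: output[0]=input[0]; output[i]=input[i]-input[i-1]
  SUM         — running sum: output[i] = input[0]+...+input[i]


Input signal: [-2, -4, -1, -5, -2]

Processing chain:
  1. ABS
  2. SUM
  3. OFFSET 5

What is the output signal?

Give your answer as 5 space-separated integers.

Input: [-2, -4, -1, -5, -2]
Stage 1 (ABS): |-2|=2, |-4|=4, |-1|=1, |-5|=5, |-2|=2 -> [2, 4, 1, 5, 2]
Stage 2 (SUM): sum[0..0]=2, sum[0..1]=6, sum[0..2]=7, sum[0..3]=12, sum[0..4]=14 -> [2, 6, 7, 12, 14]
Stage 3 (OFFSET 5): 2+5=7, 6+5=11, 7+5=12, 12+5=17, 14+5=19 -> [7, 11, 12, 17, 19]

Answer: 7 11 12 17 19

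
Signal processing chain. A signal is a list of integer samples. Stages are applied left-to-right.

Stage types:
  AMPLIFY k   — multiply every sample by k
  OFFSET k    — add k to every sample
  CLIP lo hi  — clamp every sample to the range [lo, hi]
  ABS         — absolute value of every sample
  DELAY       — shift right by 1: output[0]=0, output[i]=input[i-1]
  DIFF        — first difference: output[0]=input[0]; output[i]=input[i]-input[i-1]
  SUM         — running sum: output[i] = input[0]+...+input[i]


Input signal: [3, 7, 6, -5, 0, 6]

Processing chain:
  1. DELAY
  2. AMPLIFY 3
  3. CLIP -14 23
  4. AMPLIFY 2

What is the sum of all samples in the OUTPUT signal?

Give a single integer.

Input: [3, 7, 6, -5, 0, 6]
Stage 1 (DELAY): [0, 3, 7, 6, -5, 0] = [0, 3, 7, 6, -5, 0] -> [0, 3, 7, 6, -5, 0]
Stage 2 (AMPLIFY 3): 0*3=0, 3*3=9, 7*3=21, 6*3=18, -5*3=-15, 0*3=0 -> [0, 9, 21, 18, -15, 0]
Stage 3 (CLIP -14 23): clip(0,-14,23)=0, clip(9,-14,23)=9, clip(21,-14,23)=21, clip(18,-14,23)=18, clip(-15,-14,23)=-14, clip(0,-14,23)=0 -> [0, 9, 21, 18, -14, 0]
Stage 4 (AMPLIFY 2): 0*2=0, 9*2=18, 21*2=42, 18*2=36, -14*2=-28, 0*2=0 -> [0, 18, 42, 36, -28, 0]
Output sum: 68

Answer: 68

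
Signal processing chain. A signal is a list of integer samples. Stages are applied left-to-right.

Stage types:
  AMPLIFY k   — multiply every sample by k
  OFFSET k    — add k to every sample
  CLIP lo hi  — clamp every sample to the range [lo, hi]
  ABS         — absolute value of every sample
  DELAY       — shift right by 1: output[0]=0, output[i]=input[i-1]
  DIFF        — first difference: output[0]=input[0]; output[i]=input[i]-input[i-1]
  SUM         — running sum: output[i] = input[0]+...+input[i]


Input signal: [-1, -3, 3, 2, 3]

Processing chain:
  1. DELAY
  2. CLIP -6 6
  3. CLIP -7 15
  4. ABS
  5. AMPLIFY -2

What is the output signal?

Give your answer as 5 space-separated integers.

Input: [-1, -3, 3, 2, 3]
Stage 1 (DELAY): [0, -1, -3, 3, 2] = [0, -1, -3, 3, 2] -> [0, -1, -3, 3, 2]
Stage 2 (CLIP -6 6): clip(0,-6,6)=0, clip(-1,-6,6)=-1, clip(-3,-6,6)=-3, clip(3,-6,6)=3, clip(2,-6,6)=2 -> [0, -1, -3, 3, 2]
Stage 3 (CLIP -7 15): clip(0,-7,15)=0, clip(-1,-7,15)=-1, clip(-3,-7,15)=-3, clip(3,-7,15)=3, clip(2,-7,15)=2 -> [0, -1, -3, 3, 2]
Stage 4 (ABS): |0|=0, |-1|=1, |-3|=3, |3|=3, |2|=2 -> [0, 1, 3, 3, 2]
Stage 5 (AMPLIFY -2): 0*-2=0, 1*-2=-2, 3*-2=-6, 3*-2=-6, 2*-2=-4 -> [0, -2, -6, -6, -4]

Answer: 0 -2 -6 -6 -4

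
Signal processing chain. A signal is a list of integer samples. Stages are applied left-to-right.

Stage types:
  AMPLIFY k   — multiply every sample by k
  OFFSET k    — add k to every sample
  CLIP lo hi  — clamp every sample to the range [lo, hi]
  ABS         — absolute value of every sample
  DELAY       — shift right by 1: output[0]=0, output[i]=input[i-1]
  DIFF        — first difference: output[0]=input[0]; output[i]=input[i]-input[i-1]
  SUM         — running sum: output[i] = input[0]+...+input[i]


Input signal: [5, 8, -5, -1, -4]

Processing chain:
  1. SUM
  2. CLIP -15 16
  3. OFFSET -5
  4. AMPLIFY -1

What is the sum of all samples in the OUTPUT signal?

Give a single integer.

Answer: -11

Derivation:
Input: [5, 8, -5, -1, -4]
Stage 1 (SUM): sum[0..0]=5, sum[0..1]=13, sum[0..2]=8, sum[0..3]=7, sum[0..4]=3 -> [5, 13, 8, 7, 3]
Stage 2 (CLIP -15 16): clip(5,-15,16)=5, clip(13,-15,16)=13, clip(8,-15,16)=8, clip(7,-15,16)=7, clip(3,-15,16)=3 -> [5, 13, 8, 7, 3]
Stage 3 (OFFSET -5): 5+-5=0, 13+-5=8, 8+-5=3, 7+-5=2, 3+-5=-2 -> [0, 8, 3, 2, -2]
Stage 4 (AMPLIFY -1): 0*-1=0, 8*-1=-8, 3*-1=-3, 2*-1=-2, -2*-1=2 -> [0, -8, -3, -2, 2]
Output sum: -11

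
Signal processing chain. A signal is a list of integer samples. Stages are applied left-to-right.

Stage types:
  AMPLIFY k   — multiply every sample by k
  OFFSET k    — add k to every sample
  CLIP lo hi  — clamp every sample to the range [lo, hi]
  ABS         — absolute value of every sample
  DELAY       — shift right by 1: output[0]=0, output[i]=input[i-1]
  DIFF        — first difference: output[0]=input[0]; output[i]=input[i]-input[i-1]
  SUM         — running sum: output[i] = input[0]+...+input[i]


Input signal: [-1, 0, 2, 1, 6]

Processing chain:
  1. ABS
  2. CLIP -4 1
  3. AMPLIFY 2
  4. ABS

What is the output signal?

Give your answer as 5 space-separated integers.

Answer: 2 0 2 2 2

Derivation:
Input: [-1, 0, 2, 1, 6]
Stage 1 (ABS): |-1|=1, |0|=0, |2|=2, |1|=1, |6|=6 -> [1, 0, 2, 1, 6]
Stage 2 (CLIP -4 1): clip(1,-4,1)=1, clip(0,-4,1)=0, clip(2,-4,1)=1, clip(1,-4,1)=1, clip(6,-4,1)=1 -> [1, 0, 1, 1, 1]
Stage 3 (AMPLIFY 2): 1*2=2, 0*2=0, 1*2=2, 1*2=2, 1*2=2 -> [2, 0, 2, 2, 2]
Stage 4 (ABS): |2|=2, |0|=0, |2|=2, |2|=2, |2|=2 -> [2, 0, 2, 2, 2]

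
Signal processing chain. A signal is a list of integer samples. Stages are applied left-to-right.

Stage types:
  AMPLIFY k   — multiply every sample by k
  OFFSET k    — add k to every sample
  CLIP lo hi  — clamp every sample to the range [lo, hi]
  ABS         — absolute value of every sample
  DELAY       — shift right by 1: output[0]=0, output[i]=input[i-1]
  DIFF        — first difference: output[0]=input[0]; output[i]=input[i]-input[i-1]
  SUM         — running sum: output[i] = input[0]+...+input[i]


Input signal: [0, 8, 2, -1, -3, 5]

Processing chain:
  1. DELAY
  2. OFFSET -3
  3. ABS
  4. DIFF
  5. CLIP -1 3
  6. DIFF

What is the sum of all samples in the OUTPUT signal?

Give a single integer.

Input: [0, 8, 2, -1, -3, 5]
Stage 1 (DELAY): [0, 0, 8, 2, -1, -3] = [0, 0, 8, 2, -1, -3] -> [0, 0, 8, 2, -1, -3]
Stage 2 (OFFSET -3): 0+-3=-3, 0+-3=-3, 8+-3=5, 2+-3=-1, -1+-3=-4, -3+-3=-6 -> [-3, -3, 5, -1, -4, -6]
Stage 3 (ABS): |-3|=3, |-3|=3, |5|=5, |-1|=1, |-4|=4, |-6|=6 -> [3, 3, 5, 1, 4, 6]
Stage 4 (DIFF): s[0]=3, 3-3=0, 5-3=2, 1-5=-4, 4-1=3, 6-4=2 -> [3, 0, 2, -4, 3, 2]
Stage 5 (CLIP -1 3): clip(3,-1,3)=3, clip(0,-1,3)=0, clip(2,-1,3)=2, clip(-4,-1,3)=-1, clip(3,-1,3)=3, clip(2,-1,3)=2 -> [3, 0, 2, -1, 3, 2]
Stage 6 (DIFF): s[0]=3, 0-3=-3, 2-0=2, -1-2=-3, 3--1=4, 2-3=-1 -> [3, -3, 2, -3, 4, -1]
Output sum: 2

Answer: 2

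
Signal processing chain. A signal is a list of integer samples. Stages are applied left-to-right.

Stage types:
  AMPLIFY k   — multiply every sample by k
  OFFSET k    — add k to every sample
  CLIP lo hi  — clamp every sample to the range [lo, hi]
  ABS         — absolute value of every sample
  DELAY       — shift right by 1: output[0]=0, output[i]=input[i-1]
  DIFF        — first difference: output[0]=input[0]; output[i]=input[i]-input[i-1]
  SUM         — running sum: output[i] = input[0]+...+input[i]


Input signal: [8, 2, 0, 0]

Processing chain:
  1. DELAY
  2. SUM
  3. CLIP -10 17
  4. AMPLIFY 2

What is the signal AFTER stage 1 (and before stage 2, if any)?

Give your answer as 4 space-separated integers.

Input: [8, 2, 0, 0]
Stage 1 (DELAY): [0, 8, 2, 0] = [0, 8, 2, 0] -> [0, 8, 2, 0]

Answer: 0 8 2 0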